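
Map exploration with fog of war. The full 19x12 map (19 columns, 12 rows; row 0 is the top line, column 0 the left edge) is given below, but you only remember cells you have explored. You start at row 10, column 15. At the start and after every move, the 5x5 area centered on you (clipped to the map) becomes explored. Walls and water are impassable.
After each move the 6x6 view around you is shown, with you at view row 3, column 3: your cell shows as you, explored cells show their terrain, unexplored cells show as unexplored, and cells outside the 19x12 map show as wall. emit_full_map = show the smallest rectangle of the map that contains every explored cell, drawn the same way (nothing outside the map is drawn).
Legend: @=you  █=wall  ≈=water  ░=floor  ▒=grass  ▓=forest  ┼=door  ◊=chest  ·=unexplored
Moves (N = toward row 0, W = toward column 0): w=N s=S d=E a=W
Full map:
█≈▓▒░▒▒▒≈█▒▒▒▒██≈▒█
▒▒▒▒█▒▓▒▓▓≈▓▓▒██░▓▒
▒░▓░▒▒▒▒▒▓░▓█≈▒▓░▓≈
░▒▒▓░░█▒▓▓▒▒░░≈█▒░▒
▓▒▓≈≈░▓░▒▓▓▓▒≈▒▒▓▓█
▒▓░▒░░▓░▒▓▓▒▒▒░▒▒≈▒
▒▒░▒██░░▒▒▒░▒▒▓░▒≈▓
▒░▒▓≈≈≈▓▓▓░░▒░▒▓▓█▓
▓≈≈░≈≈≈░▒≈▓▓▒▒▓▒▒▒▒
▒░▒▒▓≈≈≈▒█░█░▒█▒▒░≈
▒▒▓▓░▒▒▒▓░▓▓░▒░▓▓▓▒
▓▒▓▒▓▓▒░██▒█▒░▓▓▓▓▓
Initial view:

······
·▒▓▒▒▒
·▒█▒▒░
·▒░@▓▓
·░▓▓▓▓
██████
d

······
▒▓▒▒▒▒
▒█▒▒░≈
▒░▓@▓▒
░▓▓▓▓▓
██████

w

······
·▒▓▓█▓
▒▓▒▒▒▒
▒█▒@░≈
▒░▓▓▓▒
░▓▓▓▓▓

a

······
·░▒▓▓█
·▒▓▒▒▒
·▒█@▒░
·▒░▓▓▓
·░▓▓▓▓

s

·░▒▓▓█
·▒▓▒▒▒
·▒█▒▒░
·▒░@▓▓
·░▓▓▓▓
██████

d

░▒▓▓█▓
▒▓▒▒▒▒
▒█▒▒░≈
▒░▓@▓▒
░▓▓▓▓▓
██████

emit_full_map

░▒▓▓█▓
▒▓▒▒▒▒
▒█▒▒░≈
▒░▓@▓▒
░▓▓▓▓▓

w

······
░▒▓▓█▓
▒▓▒▒▒▒
▒█▒@░≈
▒░▓▓▓▒
░▓▓▓▓▓

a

······
·░▒▓▓█
·▒▓▒▒▒
·▒█@▒░
·▒░▓▓▓
·░▓▓▓▓

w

······
·▒▓░▒≈
·░▒▓▓█
·▒▓@▒▒
·▒█▒▒░
·▒░▓▓▓

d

······
▒▓░▒≈▓
░▒▓▓█▓
▒▓▒@▒▒
▒█▒▒░≈
▒░▓▓▓▒

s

▒▓░▒≈▓
░▒▓▓█▓
▒▓▒▒▒▒
▒█▒@░≈
▒░▓▓▓▒
░▓▓▓▓▓

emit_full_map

▒▓░▒≈▓
░▒▓▓█▓
▒▓▒▒▒▒
▒█▒@░≈
▒░▓▓▓▒
░▓▓▓▓▓

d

▓░▒≈▓█
▒▓▓█▓█
▓▒▒▒▒█
█▒▒@≈█
░▓▓▓▒█
▓▓▓▓▓█


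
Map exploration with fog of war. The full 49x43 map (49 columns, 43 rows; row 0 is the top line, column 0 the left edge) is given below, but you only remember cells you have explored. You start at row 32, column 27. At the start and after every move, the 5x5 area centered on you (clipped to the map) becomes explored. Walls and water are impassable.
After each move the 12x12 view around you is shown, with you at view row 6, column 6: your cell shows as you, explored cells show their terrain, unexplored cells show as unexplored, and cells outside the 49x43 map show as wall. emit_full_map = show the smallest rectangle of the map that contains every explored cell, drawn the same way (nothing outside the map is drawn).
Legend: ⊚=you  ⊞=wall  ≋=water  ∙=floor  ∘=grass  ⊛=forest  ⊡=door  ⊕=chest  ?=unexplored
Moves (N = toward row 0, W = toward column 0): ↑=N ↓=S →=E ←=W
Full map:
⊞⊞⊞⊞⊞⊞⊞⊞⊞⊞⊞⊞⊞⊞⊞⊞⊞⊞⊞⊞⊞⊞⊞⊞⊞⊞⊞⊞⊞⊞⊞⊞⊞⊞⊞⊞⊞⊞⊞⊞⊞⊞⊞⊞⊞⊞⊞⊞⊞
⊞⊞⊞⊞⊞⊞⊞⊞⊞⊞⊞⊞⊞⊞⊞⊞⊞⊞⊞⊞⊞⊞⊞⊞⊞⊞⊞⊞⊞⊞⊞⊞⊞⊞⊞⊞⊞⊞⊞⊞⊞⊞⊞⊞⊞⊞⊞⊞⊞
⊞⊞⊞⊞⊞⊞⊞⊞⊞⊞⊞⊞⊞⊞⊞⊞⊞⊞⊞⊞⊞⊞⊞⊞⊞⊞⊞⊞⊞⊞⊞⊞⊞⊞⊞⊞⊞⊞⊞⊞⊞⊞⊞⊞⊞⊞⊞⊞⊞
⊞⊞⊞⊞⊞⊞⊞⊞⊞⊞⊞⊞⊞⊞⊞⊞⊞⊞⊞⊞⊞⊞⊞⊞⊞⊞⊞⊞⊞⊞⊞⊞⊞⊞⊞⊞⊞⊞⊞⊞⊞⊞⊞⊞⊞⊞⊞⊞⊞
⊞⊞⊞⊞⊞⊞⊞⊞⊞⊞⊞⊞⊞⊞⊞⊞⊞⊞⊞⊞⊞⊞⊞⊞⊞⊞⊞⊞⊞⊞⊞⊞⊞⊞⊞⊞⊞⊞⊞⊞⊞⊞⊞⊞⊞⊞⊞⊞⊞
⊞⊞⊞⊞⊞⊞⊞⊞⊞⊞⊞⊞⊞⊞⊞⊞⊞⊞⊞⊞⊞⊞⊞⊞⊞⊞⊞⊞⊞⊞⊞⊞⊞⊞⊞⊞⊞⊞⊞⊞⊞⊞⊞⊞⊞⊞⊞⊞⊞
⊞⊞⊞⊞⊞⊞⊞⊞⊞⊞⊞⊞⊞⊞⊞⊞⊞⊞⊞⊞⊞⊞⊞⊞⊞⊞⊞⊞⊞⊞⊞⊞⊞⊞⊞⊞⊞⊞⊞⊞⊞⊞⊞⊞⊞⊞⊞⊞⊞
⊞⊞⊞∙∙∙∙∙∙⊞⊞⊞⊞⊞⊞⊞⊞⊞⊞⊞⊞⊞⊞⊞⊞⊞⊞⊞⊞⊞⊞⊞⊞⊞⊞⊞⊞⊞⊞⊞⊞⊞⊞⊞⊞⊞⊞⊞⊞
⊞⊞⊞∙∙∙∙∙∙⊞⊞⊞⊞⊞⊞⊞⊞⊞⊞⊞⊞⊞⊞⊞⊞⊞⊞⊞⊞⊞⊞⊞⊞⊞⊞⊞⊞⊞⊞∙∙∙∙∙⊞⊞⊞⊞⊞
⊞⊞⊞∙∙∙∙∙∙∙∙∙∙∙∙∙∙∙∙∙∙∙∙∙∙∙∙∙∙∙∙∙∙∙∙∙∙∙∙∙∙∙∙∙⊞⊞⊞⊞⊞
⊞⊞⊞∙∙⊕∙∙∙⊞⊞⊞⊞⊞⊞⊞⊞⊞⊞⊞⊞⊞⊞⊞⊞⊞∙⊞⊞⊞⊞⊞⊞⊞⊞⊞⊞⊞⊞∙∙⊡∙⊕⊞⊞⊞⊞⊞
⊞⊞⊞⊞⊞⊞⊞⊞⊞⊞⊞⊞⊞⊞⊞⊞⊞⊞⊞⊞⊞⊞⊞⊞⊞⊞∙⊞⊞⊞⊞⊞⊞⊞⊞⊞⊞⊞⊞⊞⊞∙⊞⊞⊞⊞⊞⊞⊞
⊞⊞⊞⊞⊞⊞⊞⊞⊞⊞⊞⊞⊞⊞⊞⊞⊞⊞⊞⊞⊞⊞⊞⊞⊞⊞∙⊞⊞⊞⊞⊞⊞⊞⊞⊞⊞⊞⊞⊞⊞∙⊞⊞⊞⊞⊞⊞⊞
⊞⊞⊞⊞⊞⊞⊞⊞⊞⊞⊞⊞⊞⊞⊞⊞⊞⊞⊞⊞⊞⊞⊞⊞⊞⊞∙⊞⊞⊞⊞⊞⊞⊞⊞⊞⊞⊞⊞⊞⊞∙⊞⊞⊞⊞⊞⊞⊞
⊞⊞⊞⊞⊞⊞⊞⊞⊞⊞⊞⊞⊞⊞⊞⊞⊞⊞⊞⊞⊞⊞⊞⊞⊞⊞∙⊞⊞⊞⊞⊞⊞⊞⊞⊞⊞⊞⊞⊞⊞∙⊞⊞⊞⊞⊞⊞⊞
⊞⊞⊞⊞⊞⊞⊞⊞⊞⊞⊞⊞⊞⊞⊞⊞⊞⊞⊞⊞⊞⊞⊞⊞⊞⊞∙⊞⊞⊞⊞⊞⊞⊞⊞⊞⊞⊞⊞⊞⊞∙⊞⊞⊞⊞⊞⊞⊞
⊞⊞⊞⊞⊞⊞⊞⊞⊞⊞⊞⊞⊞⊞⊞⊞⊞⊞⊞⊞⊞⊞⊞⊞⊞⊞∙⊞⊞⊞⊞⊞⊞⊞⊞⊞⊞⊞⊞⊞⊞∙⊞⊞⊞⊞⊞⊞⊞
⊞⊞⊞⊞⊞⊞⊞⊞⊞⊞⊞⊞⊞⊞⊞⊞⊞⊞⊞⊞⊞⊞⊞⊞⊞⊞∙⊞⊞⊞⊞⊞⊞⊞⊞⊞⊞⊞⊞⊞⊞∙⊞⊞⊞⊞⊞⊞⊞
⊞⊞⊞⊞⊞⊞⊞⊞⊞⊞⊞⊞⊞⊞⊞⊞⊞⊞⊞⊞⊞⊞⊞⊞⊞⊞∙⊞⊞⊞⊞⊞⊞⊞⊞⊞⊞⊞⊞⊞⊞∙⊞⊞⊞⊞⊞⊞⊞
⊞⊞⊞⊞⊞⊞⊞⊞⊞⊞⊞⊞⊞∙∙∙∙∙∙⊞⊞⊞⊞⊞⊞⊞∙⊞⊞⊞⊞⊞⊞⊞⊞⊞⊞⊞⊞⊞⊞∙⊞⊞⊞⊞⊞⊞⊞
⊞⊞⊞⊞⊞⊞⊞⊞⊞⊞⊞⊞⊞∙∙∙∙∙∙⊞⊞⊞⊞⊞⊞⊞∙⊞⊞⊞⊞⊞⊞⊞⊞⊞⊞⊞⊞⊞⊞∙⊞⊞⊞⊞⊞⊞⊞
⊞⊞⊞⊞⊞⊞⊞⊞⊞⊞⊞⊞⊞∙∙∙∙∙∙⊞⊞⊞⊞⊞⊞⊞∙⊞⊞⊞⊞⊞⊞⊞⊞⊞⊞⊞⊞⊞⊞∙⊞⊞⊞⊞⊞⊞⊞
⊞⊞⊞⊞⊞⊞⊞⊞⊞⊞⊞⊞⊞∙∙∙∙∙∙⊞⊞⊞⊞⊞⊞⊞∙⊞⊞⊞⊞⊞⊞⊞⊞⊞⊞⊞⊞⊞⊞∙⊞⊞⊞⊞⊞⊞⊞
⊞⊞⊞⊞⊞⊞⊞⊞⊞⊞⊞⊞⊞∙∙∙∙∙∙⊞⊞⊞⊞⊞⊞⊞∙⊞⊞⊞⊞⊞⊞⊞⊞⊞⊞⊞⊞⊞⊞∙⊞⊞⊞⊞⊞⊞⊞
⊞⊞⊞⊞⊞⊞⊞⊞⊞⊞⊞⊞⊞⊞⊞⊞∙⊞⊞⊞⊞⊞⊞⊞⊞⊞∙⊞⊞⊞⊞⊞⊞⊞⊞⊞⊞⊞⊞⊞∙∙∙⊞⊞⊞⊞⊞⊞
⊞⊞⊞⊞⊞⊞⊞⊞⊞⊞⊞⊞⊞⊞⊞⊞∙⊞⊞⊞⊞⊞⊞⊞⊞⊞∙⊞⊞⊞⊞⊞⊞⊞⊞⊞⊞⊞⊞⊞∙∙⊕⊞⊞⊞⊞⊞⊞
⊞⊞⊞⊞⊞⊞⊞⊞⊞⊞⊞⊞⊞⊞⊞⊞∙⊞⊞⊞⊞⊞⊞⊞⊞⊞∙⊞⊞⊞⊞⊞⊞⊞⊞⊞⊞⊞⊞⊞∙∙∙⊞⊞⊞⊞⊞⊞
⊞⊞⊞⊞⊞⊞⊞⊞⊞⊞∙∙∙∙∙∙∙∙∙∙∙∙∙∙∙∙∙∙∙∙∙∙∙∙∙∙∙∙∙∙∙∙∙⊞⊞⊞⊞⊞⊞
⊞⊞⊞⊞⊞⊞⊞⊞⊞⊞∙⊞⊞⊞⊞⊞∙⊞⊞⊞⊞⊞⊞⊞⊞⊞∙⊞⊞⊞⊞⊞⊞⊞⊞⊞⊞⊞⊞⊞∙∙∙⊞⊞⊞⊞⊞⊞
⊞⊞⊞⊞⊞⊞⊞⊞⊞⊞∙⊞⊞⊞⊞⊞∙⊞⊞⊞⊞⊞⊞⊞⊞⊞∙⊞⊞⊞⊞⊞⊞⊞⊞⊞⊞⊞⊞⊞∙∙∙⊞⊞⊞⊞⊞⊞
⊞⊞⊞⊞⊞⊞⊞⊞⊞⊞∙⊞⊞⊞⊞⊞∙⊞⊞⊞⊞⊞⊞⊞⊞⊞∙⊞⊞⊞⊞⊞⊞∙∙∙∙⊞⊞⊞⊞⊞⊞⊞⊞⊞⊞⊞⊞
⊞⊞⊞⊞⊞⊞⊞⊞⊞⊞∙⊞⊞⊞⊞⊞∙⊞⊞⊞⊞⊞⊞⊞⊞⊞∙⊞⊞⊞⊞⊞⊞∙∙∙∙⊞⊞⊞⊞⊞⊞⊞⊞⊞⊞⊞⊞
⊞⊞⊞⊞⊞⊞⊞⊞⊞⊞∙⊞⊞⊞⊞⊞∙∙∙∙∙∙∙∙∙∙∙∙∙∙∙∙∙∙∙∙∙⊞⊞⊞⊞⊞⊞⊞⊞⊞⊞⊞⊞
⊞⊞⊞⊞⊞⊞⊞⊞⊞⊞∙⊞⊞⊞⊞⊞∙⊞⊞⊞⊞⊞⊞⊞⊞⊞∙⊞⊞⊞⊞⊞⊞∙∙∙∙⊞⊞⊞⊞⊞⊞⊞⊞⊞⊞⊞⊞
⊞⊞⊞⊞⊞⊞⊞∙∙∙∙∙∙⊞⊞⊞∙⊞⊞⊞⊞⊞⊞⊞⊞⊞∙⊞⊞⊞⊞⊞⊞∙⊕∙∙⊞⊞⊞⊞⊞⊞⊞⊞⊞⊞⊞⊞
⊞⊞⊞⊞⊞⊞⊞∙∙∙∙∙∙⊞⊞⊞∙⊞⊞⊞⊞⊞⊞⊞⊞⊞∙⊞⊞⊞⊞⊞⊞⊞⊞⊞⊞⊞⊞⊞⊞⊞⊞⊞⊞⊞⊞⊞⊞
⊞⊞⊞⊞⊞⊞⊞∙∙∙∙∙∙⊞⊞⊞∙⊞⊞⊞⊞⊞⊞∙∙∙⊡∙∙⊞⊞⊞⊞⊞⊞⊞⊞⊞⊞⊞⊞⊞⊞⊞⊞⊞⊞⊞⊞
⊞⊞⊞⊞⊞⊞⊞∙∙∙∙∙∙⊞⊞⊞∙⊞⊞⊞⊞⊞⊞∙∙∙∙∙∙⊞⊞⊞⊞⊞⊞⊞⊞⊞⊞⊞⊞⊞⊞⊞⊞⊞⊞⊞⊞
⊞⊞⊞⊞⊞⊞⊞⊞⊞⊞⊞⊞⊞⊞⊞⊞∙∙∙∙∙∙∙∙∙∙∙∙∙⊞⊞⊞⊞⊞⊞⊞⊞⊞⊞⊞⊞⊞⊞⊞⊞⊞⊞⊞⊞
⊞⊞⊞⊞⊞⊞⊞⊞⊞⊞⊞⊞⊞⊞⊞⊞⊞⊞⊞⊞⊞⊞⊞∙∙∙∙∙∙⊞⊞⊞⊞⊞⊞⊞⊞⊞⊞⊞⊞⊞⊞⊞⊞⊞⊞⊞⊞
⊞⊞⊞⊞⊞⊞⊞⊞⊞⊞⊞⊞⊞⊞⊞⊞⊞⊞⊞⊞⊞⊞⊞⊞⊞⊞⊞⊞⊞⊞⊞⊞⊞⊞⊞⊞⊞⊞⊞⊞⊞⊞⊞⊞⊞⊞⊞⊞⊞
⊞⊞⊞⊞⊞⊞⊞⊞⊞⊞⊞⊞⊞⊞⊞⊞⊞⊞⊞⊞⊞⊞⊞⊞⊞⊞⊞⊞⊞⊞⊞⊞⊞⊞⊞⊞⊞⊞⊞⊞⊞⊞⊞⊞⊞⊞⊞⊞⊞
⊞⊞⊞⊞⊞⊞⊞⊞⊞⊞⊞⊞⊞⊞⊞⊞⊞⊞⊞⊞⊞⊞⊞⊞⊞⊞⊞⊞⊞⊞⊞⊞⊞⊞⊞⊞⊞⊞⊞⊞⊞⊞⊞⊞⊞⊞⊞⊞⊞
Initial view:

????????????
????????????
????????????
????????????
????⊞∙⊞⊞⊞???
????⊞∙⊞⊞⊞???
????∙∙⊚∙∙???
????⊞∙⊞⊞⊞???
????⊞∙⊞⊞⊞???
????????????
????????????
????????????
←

????????????
????????????
????????????
????????????
????⊞⊞∙⊞⊞⊞??
????⊞⊞∙⊞⊞⊞??
????∙∙⊚∙∙∙??
????⊞⊞∙⊞⊞⊞??
????⊞⊞∙⊞⊞⊞??
????????????
????????????
????????????

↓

????????????
????????????
????????????
????⊞⊞∙⊞⊞⊞??
????⊞⊞∙⊞⊞⊞??
????∙∙∙∙∙∙??
????⊞⊞⊚⊞⊞⊞??
????⊞⊞∙⊞⊞⊞??
????⊞⊞∙⊞⊞???
????????????
????????????
????????????

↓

????????????
????????????
????⊞⊞∙⊞⊞⊞??
????⊞⊞∙⊞⊞⊞??
????∙∙∙∙∙∙??
????⊞⊞∙⊞⊞⊞??
????⊞⊞⊚⊞⊞⊞??
????⊞⊞∙⊞⊞???
????∙∙⊡∙∙???
????????????
????????????
????????????

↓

????????????
????⊞⊞∙⊞⊞⊞??
????⊞⊞∙⊞⊞⊞??
????∙∙∙∙∙∙??
????⊞⊞∙⊞⊞⊞??
????⊞⊞∙⊞⊞⊞??
????⊞⊞⊚⊞⊞???
????∙∙⊡∙∙???
????∙∙∙∙∙???
????????????
????????????
????????????

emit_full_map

⊞⊞∙⊞⊞⊞
⊞⊞∙⊞⊞⊞
∙∙∙∙∙∙
⊞⊞∙⊞⊞⊞
⊞⊞∙⊞⊞⊞
⊞⊞⊚⊞⊞?
∙∙⊡∙∙?
∙∙∙∙∙?

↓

????⊞⊞∙⊞⊞⊞??
????⊞⊞∙⊞⊞⊞??
????∙∙∙∙∙∙??
????⊞⊞∙⊞⊞⊞??
????⊞⊞∙⊞⊞⊞??
????⊞⊞∙⊞⊞???
????∙∙⊚∙∙???
????∙∙∙∙∙???
????∙∙∙∙∙???
????????????
????????????
????????????

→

???⊞⊞∙⊞⊞⊞???
???⊞⊞∙⊞⊞⊞???
???∙∙∙∙∙∙???
???⊞⊞∙⊞⊞⊞???
???⊞⊞∙⊞⊞⊞???
???⊞⊞∙⊞⊞⊞???
???∙∙⊡⊚∙⊞???
???∙∙∙∙∙⊞???
???∙∙∙∙∙⊞???
????????????
????????????
????????????

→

??⊞⊞∙⊞⊞⊞????
??⊞⊞∙⊞⊞⊞????
??∙∙∙∙∙∙????
??⊞⊞∙⊞⊞⊞????
??⊞⊞∙⊞⊞⊞⊞???
??⊞⊞∙⊞⊞⊞⊞???
??∙∙⊡∙⊚⊞⊞???
??∙∙∙∙∙⊞⊞???
??∙∙∙∙∙⊞⊞???
????????????
????????????
????????????

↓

??⊞⊞∙⊞⊞⊞????
??∙∙∙∙∙∙????
??⊞⊞∙⊞⊞⊞????
??⊞⊞∙⊞⊞⊞⊞???
??⊞⊞∙⊞⊞⊞⊞???
??∙∙⊡∙∙⊞⊞???
??∙∙∙∙⊚⊞⊞???
??∙∙∙∙∙⊞⊞???
????∙∙∙⊞⊞???
????????????
????????????
????????????

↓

??∙∙∙∙∙∙????
??⊞⊞∙⊞⊞⊞????
??⊞⊞∙⊞⊞⊞⊞???
??⊞⊞∙⊞⊞⊞⊞???
??∙∙⊡∙∙⊞⊞???
??∙∙∙∙∙⊞⊞???
??∙∙∙∙⊚⊞⊞???
????∙∙∙⊞⊞???
????⊞⊞⊞⊞⊞???
????????????
????????????
⊞⊞⊞⊞⊞⊞⊞⊞⊞⊞⊞⊞

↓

??⊞⊞∙⊞⊞⊞????
??⊞⊞∙⊞⊞⊞⊞???
??⊞⊞∙⊞⊞⊞⊞???
??∙∙⊡∙∙⊞⊞???
??∙∙∙∙∙⊞⊞???
??∙∙∙∙∙⊞⊞???
????∙∙⊚⊞⊞???
????⊞⊞⊞⊞⊞???
????⊞⊞⊞⊞⊞???
????????????
⊞⊞⊞⊞⊞⊞⊞⊞⊞⊞⊞⊞
⊞⊞⊞⊞⊞⊞⊞⊞⊞⊞⊞⊞

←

???⊞⊞∙⊞⊞⊞???
???⊞⊞∙⊞⊞⊞⊞??
???⊞⊞∙⊞⊞⊞⊞??
???∙∙⊡∙∙⊞⊞??
???∙∙∙∙∙⊞⊞??
???∙∙∙∙∙⊞⊞??
????∙∙⊚∙⊞⊞??
????⊞⊞⊞⊞⊞⊞??
????⊞⊞⊞⊞⊞⊞??
????????????
⊞⊞⊞⊞⊞⊞⊞⊞⊞⊞⊞⊞
⊞⊞⊞⊞⊞⊞⊞⊞⊞⊞⊞⊞

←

????⊞⊞∙⊞⊞⊞??
????⊞⊞∙⊞⊞⊞⊞?
????⊞⊞∙⊞⊞⊞⊞?
????∙∙⊡∙∙⊞⊞?
????∙∙∙∙∙⊞⊞?
????∙∙∙∙∙⊞⊞?
????∙∙⊚∙∙⊞⊞?
????⊞⊞⊞⊞⊞⊞⊞?
????⊞⊞⊞⊞⊞⊞⊞?
????????????
⊞⊞⊞⊞⊞⊞⊞⊞⊞⊞⊞⊞
⊞⊞⊞⊞⊞⊞⊞⊞⊞⊞⊞⊞

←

?????⊞⊞∙⊞⊞⊞?
?????⊞⊞∙⊞⊞⊞⊞
?????⊞⊞∙⊞⊞⊞⊞
?????∙∙⊡∙∙⊞⊞
????∙∙∙∙∙∙⊞⊞
????∙∙∙∙∙∙⊞⊞
????∙∙⊚∙∙∙⊞⊞
????⊞⊞⊞⊞⊞⊞⊞⊞
????⊞⊞⊞⊞⊞⊞⊞⊞
????????????
⊞⊞⊞⊞⊞⊞⊞⊞⊞⊞⊞⊞
⊞⊞⊞⊞⊞⊞⊞⊞⊞⊞⊞⊞

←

??????⊞⊞∙⊞⊞⊞
??????⊞⊞∙⊞⊞⊞
??????⊞⊞∙⊞⊞⊞
??????∙∙⊡∙∙⊞
????⊞∙∙∙∙∙∙⊞
????∙∙∙∙∙∙∙⊞
????⊞∙⊚∙∙∙∙⊞
????⊞⊞⊞⊞⊞⊞⊞⊞
????⊞⊞⊞⊞⊞⊞⊞⊞
????????????
⊞⊞⊞⊞⊞⊞⊞⊞⊞⊞⊞⊞
⊞⊞⊞⊞⊞⊞⊞⊞⊞⊞⊞⊞

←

???????⊞⊞∙⊞⊞
???????⊞⊞∙⊞⊞
???????⊞⊞∙⊞⊞
???????∙∙⊡∙∙
????⊞⊞∙∙∙∙∙∙
????∙∙∙∙∙∙∙∙
????⊞⊞⊚∙∙∙∙∙
????⊞⊞⊞⊞⊞⊞⊞⊞
????⊞⊞⊞⊞⊞⊞⊞⊞
????????????
⊞⊞⊞⊞⊞⊞⊞⊞⊞⊞⊞⊞
⊞⊞⊞⊞⊞⊞⊞⊞⊞⊞⊞⊞

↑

???????∙∙∙∙∙
???????⊞⊞∙⊞⊞
???????⊞⊞∙⊞⊞
???????⊞⊞∙⊞⊞
????⊞⊞∙∙∙⊡∙∙
????⊞⊞∙∙∙∙∙∙
????∙∙⊚∙∙∙∙∙
????⊞⊞∙∙∙∙∙∙
????⊞⊞⊞⊞⊞⊞⊞⊞
????⊞⊞⊞⊞⊞⊞⊞⊞
????????????
⊞⊞⊞⊞⊞⊞⊞⊞⊞⊞⊞⊞

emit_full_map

???⊞⊞∙⊞⊞⊞?
???⊞⊞∙⊞⊞⊞?
???∙∙∙∙∙∙?
???⊞⊞∙⊞⊞⊞?
???⊞⊞∙⊞⊞⊞⊞
???⊞⊞∙⊞⊞⊞⊞
⊞⊞∙∙∙⊡∙∙⊞⊞
⊞⊞∙∙∙∙∙∙⊞⊞
∙∙⊚∙∙∙∙∙⊞⊞
⊞⊞∙∙∙∙∙∙⊞⊞
⊞⊞⊞⊞⊞⊞⊞⊞⊞⊞
⊞⊞⊞⊞⊞⊞⊞⊞⊞⊞

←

????????∙∙∙∙
????????⊞⊞∙⊞
????????⊞⊞∙⊞
????????⊞⊞∙⊞
????⊞⊞⊞∙∙∙⊡∙
????⊞⊞⊞∙∙∙∙∙
????∙∙⊚∙∙∙∙∙
????⊞⊞⊞∙∙∙∙∙
????⊞⊞⊞⊞⊞⊞⊞⊞
?????⊞⊞⊞⊞⊞⊞⊞
????????????
⊞⊞⊞⊞⊞⊞⊞⊞⊞⊞⊞⊞

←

?????????∙∙∙
?????????⊞⊞∙
?????????⊞⊞∙
?????????⊞⊞∙
????⊞⊞⊞⊞∙∙∙⊡
????⊞⊞⊞⊞∙∙∙∙
????∙∙⊚∙∙∙∙∙
????⊞⊞⊞⊞∙∙∙∙
????⊞⊞⊞⊞⊞⊞⊞⊞
??????⊞⊞⊞⊞⊞⊞
????????????
⊞⊞⊞⊞⊞⊞⊞⊞⊞⊞⊞⊞

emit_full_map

?????⊞⊞∙⊞⊞⊞?
?????⊞⊞∙⊞⊞⊞?
?????∙∙∙∙∙∙?
?????⊞⊞∙⊞⊞⊞?
?????⊞⊞∙⊞⊞⊞⊞
?????⊞⊞∙⊞⊞⊞⊞
⊞⊞⊞⊞∙∙∙⊡∙∙⊞⊞
⊞⊞⊞⊞∙∙∙∙∙∙⊞⊞
∙∙⊚∙∙∙∙∙∙∙⊞⊞
⊞⊞⊞⊞∙∙∙∙∙∙⊞⊞
⊞⊞⊞⊞⊞⊞⊞⊞⊞⊞⊞⊞
??⊞⊞⊞⊞⊞⊞⊞⊞⊞⊞


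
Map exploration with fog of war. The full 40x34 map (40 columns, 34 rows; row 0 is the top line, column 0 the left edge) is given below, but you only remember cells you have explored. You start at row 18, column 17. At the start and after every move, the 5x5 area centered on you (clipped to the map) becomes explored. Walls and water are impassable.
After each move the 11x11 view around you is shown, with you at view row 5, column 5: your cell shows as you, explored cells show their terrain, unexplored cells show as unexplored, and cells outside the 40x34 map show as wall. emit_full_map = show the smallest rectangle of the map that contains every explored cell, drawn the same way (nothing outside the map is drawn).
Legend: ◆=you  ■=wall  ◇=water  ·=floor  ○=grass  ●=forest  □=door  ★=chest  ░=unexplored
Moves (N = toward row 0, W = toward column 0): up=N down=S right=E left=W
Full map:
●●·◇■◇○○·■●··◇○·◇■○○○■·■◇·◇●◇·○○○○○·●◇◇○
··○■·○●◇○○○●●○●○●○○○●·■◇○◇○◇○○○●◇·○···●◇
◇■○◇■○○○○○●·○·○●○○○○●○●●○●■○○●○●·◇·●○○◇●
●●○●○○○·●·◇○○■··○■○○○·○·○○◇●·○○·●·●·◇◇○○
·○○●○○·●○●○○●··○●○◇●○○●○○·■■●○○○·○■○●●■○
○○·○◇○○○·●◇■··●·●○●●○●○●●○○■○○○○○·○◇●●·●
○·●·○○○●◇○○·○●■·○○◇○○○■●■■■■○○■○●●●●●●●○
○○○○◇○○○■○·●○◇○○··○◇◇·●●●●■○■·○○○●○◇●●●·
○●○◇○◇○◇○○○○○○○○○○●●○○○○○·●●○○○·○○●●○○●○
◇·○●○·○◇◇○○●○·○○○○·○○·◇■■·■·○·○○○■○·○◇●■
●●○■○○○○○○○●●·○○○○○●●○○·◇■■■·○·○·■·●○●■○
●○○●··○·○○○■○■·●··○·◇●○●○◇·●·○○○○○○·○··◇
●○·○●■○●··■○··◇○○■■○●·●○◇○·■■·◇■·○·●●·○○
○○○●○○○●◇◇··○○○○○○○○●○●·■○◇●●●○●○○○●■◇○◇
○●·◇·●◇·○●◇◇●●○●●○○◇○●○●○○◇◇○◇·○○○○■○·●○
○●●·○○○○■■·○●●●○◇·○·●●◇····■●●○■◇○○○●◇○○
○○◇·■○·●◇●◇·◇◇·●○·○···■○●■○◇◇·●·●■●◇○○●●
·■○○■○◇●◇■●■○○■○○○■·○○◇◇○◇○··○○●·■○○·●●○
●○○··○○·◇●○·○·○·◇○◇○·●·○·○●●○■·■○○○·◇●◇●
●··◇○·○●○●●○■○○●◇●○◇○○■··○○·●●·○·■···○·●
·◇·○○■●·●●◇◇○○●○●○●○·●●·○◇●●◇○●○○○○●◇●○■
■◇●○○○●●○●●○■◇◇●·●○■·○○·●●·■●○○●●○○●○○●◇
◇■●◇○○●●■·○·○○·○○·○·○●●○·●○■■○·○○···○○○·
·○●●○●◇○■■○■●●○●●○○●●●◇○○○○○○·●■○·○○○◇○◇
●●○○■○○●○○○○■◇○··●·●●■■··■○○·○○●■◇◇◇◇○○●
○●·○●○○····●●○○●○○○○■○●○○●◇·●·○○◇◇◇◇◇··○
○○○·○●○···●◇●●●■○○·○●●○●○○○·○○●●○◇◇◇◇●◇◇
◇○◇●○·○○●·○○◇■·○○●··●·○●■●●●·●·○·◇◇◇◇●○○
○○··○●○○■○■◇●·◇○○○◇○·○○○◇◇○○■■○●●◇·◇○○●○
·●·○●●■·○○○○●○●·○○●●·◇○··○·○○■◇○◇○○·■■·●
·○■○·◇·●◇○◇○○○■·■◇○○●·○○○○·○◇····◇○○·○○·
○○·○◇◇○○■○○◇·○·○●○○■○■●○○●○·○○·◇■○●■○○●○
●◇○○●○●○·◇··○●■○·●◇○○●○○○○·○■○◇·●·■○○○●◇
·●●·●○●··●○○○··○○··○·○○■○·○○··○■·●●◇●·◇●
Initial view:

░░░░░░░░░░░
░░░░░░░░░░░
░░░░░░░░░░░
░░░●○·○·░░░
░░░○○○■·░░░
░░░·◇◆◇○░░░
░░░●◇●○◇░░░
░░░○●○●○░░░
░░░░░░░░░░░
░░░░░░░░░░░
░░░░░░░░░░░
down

░░░░░░░░░░░
░░░░░░░░░░░
░░░●○·○·░░░
░░░○○○■·░░░
░░░·◇○◇○░░░
░░░●◇◆○◇░░░
░░░○●○●○░░░
░░░●·●○■░░░
░░░░░░░░░░░
░░░░░░░░░░░
░░░░░░░░░░░

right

░░░░░░░░░░░
░░░░░░░░░░░
░░●○·○·░░░░
░░○○○■·○░░░
░░·◇○◇○·░░░
░░●◇●◆◇○░░░
░░○●○●○·░░░
░░●·●○■·░░░
░░░░░░░░░░░
░░░░░░░░░░░
░░░░░░░░░░░

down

░░░░░░░░░░░
░░●○·○·░░░░
░░○○○■·○░░░
░░·◇○◇○·░░░
░░●◇●○◇○░░░
░░○●○◆○·░░░
░░●·●○■·░░░
░░░○·○·○░░░
░░░░░░░░░░░
░░░░░░░░░░░
░░░░░░░░░░░

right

░░░░░░░░░░░
░●○·○·░░░░░
░○○○■·○░░░░
░·◇○◇○·●░░░
░●◇●○◇○○░░░
░○●○●◆·●░░░
░●·●○■·○░░░
░░○·○·○●░░░
░░░░░░░░░░░
░░░░░░░░░░░
░░░░░░░░░░░

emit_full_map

●○·○·░░
○○○■·○░
·◇○◇○·●
●◇●○◇○○
○●○●◆·●
●·●○■·○
░○·○·○●

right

░░░░░░░░░░░
●○·○·░░░░░░
○○○■·○░░░░░
·◇○◇○·●·░░░
●◇●○◇○○■░░░
○●○●○◆●●░░░
●·●○■·○○░░░
░○·○·○●●░░░
░░░░░░░░░░░
░░░░░░░░░░░
░░░░░░░░░░░

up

░░░░░░░░░░░
░░░░░░░░░░░
●○·○·░░░░░░
○○○■·○○◇░░░
·◇○◇○·●·░░░
●◇●○◇◆○■░░░
○●○●○·●●░░░
●·●○■·○○░░░
░○·○·○●●░░░
░░░░░░░░░░░
░░░░░░░░░░░

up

░░░░░░░░░░░
░░░░░░░░░░░
░░░░░░░░░░░
●○·○···■░░░
○○○■·○○◇░░░
·◇○◇○◆●·░░░
●◇●○◇○○■░░░
○●○●○·●●░░░
●·●○■·○○░░░
░○·○·○●●░░░
░░░░░░░░░░░

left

░░░░░░░░░░░
░░░░░░░░░░░
░░░░░░░░░░░
░●○·○···■░░
░○○○■·○○◇░░
░·◇○◇◆·●·░░
░●◇●○◇○○■░░
░○●○●○·●●░░
░●·●○■·○○░░
░░○·○·○●●░░
░░░░░░░░░░░

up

░░░░░░░░░░░
░░░░░░░░░░░
░░░░░░░░░░░
░░░·○·●●░░░
░●○·○···■░░
░○○○■◆○○◇░░
░·◇○◇○·●·░░
░●◇●○◇○○■░░
░○●○●○·●●░░
░●·●○■·○○░░
░░○·○·○●●░░

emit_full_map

░░·○·●●░
●○·○···■
○○○■◆○○◇
·◇○◇○·●·
●◇●○◇○○■
○●○●○·●●
●·●○■·○○
░○·○·○●●

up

░░░░░░░░░░░
░░░░░░░░░░░
░░░░░░░░░░░
░░░○○◇○●░░░
░░░·○·●●░░░
░●○·○◆··■░░
░○○○■·○○◇░░
░·◇○◇○·●·░░
░●◇●○◇○○■░░
░○●○●○·●●░░
░●·●○■·○○░░

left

░░░░░░░░░░░
░░░░░░░░░░░
░░░░░░░░░░░
░░░●○○◇○●░░
░░░◇·○·●●░░
░░●○·◆···■░
░░○○○■·○○◇░
░░·◇○◇○·●·░
░░●◇●○◇○○■░
░░○●○●○·●●░
░░●·●○■·○○░

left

░░░░░░░░░░░
░░░░░░░░░░░
░░░░░░░░░░░
░░░●●○○◇○●░
░░░○◇·○·●●░
░░░●○◆○···■
░░░○○○■·○○◇
░░░·◇○◇○·●·
░░░●◇●○◇○○■
░░░○●○●○·●●
░░░●·●○■·○○

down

░░░░░░░░░░░
░░░░░░░░░░░
░░░●●○○◇○●░
░░░○◇·○·●●░
░░░●○·○···■
░░░○○◆■·○○◇
░░░·◇○◇○·●·
░░░●◇●○◇○○■
░░░○●○●○·●●
░░░●·●○■·○○
░░░░○·○·○●●

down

░░░░░░░░░░░
░░░●●○○◇○●░
░░░○◇·○·●●░
░░░●○·○···■
░░░○○○■·○○◇
░░░·◇◆◇○·●·
░░░●◇●○◇○○■
░░░○●○●○·●●
░░░●·●○■·○○
░░░░○·○·○●●
░░░░░░░░░░░

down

░░░●●○○◇○●░
░░░○◇·○·●●░
░░░●○·○···■
░░░○○○■·○○◇
░░░·◇○◇○·●·
░░░●◇◆○◇○○■
░░░○●○●○·●●
░░░●·●○■·○○
░░░░○·○·○●●
░░░░░░░░░░░
░░░░░░░░░░░

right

░░●●○○◇○●░░
░░○◇·○·●●░░
░░●○·○···■░
░░○○○■·○○◇░
░░·◇○◇○·●·░
░░●◇●◆◇○○■░
░░○●○●○·●●░
░░●·●○■·○○░
░░░○·○·○●●░
░░░░░░░░░░░
░░░░░░░░░░░

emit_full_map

●●○○◇○●░
○◇·○·●●░
●○·○···■
○○○■·○○◇
·◇○◇○·●·
●◇●◆◇○○■
○●○●○·●●
●·●○■·○○
░○·○·○●●

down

░░○◇·○·●●░░
░░●○·○···■░
░░○○○■·○○◇░
░░·◇○◇○·●·░
░░●◇●○◇○○■░
░░○●○◆○·●●░
░░●·●○■·○○░
░░░○·○·○●●░
░░░░░░░░░░░
░░░░░░░░░░░
░░░░░░░░░░░

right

░○◇·○·●●░░░
░●○·○···■░░
░○○○■·○○◇░░
░·◇○◇○·●·░░
░●◇●○◇○○■░░
░○●○●◆·●●░░
░●·●○■·○○░░
░░○·○·○●●░░
░░░░░░░░░░░
░░░░░░░░░░░
░░░░░░░░░░░

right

○◇·○·●●░░░░
●○·○···■░░░
○○○■·○○◇░░░
·◇○◇○·●·░░░
●◇●○◇○○■░░░
○●○●○◆●●░░░
●·●○■·○○░░░
░○·○·○●●░░░
░░░░░░░░░░░
░░░░░░░░░░░
░░░░░░░░░░░

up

●●○○◇○●░░░░
○◇·○·●●░░░░
●○·○···■░░░
○○○■·○○◇░░░
·◇○◇○·●·░░░
●◇●○◇◆○■░░░
○●○●○·●●░░░
●·●○■·○○░░░
░○·○·○●●░░░
░░░░░░░░░░░
░░░░░░░░░░░

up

░░░░░░░░░░░
●●○○◇○●░░░░
○◇·○·●●░░░░
●○·○···■░░░
○○○■·○○◇░░░
·◇○◇○◆●·░░░
●◇●○◇○○■░░░
○●○●○·●●░░░
●·●○■·○○░░░
░○·○·○●●░░░
░░░░░░░░░░░

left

░░░░░░░░░░░
░●●○○◇○●░░░
░○◇·○·●●░░░
░●○·○···■░░
░○○○■·○○◇░░
░·◇○◇◆·●·░░
░●◇●○◇○○■░░
░○●○●○·●●░░
░●·●○■·○○░░
░░○·○·○●●░░
░░░░░░░░░░░

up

░░░░░░░░░░░
░░░░░░░░░░░
░●●○○◇○●░░░
░○◇·○·●●░░░
░●○·○···■░░
░○○○■◆○○◇░░
░·◇○◇○·●·░░
░●◇●○◇○○■░░
░○●○●○·●●░░
░●·●○■·○○░░
░░○·○·○●●░░

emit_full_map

●●○○◇○●░
○◇·○·●●░
●○·○···■
○○○■◆○○◇
·◇○◇○·●·
●◇●○◇○○■
○●○●○·●●
●·●○■·○○
░○·○·○●●

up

░░░░░░░░░░░
░░░░░░░░░░░
░░░░░░░░░░░
░●●○○◇○●░░░
░○◇·○·●●░░░
░●○·○◆··■░░
░○○○■·○○◇░░
░·◇○◇○·●·░░
░●◇●○◇○○■░░
░○●○●○·●●░░
░●·●○■·○○░░

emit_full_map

●●○○◇○●░
○◇·○·●●░
●○·○◆··■
○○○■·○○◇
·◇○◇○·●·
●◇●○◇○○■
○●○●○·●●
●·●○■·○○
░○·○·○●●


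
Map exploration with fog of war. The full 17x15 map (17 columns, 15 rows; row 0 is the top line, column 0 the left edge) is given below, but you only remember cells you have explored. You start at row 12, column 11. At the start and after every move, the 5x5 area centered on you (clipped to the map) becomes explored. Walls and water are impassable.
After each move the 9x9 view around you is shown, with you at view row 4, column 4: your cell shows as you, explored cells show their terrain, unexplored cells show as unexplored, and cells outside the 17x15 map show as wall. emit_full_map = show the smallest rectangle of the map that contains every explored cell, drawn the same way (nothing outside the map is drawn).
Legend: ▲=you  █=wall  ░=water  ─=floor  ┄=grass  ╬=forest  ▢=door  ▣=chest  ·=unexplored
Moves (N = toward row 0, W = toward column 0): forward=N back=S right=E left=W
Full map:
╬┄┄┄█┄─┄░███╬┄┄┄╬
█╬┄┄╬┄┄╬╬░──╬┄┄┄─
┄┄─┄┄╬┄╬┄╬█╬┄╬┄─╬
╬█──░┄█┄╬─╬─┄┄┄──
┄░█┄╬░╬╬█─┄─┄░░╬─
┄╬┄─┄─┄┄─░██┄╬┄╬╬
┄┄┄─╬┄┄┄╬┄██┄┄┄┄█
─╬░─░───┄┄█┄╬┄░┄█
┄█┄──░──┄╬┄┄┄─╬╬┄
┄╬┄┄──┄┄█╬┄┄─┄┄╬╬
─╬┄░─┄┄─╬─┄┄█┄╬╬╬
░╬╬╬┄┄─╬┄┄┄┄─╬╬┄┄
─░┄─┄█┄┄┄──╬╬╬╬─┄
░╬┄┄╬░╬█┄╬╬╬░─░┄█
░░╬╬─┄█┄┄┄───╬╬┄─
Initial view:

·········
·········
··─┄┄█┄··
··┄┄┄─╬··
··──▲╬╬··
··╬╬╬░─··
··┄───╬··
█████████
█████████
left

·········
·········
··╬─┄┄█┄·
··┄┄┄┄─╬·
··┄─▲╬╬╬·
··┄╬╬╬░─·
··┄┄───╬·
█████████
█████████

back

·········
··╬─┄┄█┄·
··┄┄┄┄─╬·
··┄──╬╬╬·
··┄╬▲╬░─·
··┄┄───╬·
█████████
█████████
█████████

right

·········
·╬─┄┄█┄··
·┄┄┄┄─╬··
·┄──╬╬╬··
·┄╬╬▲░─··
·┄┄───╬··
█████████
█████████
█████████

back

·╬─┄┄█┄··
·┄┄┄┄─╬··
·┄──╬╬╬··
·┄╬╬╬░─··
·┄┄─▲─╬··
█████████
█████████
█████████
█████████

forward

·········
·╬─┄┄█┄··
·┄┄┄┄─╬··
·┄──╬╬╬··
·┄╬╬▲░─··
·┄┄───╬··
█████████
█████████
█████████

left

·········
··╬─┄┄█┄·
··┄┄┄┄─╬·
··┄──╬╬╬·
··┄╬▲╬░─·
··┄┄───╬·
█████████
█████████
█████████

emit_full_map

╬─┄┄█┄
┄┄┄┄─╬
┄──╬╬╬
┄╬▲╬░─
┄┄───╬

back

··╬─┄┄█┄·
··┄┄┄┄─╬·
··┄──╬╬╬·
··┄╬╬╬░─·
··┄┄▲──╬·
█████████
█████████
█████████
█████████

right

·╬─┄┄█┄··
·┄┄┄┄─╬··
·┄──╬╬╬··
·┄╬╬╬░─··
·┄┄─▲─╬··
█████████
█████████
█████████
█████████


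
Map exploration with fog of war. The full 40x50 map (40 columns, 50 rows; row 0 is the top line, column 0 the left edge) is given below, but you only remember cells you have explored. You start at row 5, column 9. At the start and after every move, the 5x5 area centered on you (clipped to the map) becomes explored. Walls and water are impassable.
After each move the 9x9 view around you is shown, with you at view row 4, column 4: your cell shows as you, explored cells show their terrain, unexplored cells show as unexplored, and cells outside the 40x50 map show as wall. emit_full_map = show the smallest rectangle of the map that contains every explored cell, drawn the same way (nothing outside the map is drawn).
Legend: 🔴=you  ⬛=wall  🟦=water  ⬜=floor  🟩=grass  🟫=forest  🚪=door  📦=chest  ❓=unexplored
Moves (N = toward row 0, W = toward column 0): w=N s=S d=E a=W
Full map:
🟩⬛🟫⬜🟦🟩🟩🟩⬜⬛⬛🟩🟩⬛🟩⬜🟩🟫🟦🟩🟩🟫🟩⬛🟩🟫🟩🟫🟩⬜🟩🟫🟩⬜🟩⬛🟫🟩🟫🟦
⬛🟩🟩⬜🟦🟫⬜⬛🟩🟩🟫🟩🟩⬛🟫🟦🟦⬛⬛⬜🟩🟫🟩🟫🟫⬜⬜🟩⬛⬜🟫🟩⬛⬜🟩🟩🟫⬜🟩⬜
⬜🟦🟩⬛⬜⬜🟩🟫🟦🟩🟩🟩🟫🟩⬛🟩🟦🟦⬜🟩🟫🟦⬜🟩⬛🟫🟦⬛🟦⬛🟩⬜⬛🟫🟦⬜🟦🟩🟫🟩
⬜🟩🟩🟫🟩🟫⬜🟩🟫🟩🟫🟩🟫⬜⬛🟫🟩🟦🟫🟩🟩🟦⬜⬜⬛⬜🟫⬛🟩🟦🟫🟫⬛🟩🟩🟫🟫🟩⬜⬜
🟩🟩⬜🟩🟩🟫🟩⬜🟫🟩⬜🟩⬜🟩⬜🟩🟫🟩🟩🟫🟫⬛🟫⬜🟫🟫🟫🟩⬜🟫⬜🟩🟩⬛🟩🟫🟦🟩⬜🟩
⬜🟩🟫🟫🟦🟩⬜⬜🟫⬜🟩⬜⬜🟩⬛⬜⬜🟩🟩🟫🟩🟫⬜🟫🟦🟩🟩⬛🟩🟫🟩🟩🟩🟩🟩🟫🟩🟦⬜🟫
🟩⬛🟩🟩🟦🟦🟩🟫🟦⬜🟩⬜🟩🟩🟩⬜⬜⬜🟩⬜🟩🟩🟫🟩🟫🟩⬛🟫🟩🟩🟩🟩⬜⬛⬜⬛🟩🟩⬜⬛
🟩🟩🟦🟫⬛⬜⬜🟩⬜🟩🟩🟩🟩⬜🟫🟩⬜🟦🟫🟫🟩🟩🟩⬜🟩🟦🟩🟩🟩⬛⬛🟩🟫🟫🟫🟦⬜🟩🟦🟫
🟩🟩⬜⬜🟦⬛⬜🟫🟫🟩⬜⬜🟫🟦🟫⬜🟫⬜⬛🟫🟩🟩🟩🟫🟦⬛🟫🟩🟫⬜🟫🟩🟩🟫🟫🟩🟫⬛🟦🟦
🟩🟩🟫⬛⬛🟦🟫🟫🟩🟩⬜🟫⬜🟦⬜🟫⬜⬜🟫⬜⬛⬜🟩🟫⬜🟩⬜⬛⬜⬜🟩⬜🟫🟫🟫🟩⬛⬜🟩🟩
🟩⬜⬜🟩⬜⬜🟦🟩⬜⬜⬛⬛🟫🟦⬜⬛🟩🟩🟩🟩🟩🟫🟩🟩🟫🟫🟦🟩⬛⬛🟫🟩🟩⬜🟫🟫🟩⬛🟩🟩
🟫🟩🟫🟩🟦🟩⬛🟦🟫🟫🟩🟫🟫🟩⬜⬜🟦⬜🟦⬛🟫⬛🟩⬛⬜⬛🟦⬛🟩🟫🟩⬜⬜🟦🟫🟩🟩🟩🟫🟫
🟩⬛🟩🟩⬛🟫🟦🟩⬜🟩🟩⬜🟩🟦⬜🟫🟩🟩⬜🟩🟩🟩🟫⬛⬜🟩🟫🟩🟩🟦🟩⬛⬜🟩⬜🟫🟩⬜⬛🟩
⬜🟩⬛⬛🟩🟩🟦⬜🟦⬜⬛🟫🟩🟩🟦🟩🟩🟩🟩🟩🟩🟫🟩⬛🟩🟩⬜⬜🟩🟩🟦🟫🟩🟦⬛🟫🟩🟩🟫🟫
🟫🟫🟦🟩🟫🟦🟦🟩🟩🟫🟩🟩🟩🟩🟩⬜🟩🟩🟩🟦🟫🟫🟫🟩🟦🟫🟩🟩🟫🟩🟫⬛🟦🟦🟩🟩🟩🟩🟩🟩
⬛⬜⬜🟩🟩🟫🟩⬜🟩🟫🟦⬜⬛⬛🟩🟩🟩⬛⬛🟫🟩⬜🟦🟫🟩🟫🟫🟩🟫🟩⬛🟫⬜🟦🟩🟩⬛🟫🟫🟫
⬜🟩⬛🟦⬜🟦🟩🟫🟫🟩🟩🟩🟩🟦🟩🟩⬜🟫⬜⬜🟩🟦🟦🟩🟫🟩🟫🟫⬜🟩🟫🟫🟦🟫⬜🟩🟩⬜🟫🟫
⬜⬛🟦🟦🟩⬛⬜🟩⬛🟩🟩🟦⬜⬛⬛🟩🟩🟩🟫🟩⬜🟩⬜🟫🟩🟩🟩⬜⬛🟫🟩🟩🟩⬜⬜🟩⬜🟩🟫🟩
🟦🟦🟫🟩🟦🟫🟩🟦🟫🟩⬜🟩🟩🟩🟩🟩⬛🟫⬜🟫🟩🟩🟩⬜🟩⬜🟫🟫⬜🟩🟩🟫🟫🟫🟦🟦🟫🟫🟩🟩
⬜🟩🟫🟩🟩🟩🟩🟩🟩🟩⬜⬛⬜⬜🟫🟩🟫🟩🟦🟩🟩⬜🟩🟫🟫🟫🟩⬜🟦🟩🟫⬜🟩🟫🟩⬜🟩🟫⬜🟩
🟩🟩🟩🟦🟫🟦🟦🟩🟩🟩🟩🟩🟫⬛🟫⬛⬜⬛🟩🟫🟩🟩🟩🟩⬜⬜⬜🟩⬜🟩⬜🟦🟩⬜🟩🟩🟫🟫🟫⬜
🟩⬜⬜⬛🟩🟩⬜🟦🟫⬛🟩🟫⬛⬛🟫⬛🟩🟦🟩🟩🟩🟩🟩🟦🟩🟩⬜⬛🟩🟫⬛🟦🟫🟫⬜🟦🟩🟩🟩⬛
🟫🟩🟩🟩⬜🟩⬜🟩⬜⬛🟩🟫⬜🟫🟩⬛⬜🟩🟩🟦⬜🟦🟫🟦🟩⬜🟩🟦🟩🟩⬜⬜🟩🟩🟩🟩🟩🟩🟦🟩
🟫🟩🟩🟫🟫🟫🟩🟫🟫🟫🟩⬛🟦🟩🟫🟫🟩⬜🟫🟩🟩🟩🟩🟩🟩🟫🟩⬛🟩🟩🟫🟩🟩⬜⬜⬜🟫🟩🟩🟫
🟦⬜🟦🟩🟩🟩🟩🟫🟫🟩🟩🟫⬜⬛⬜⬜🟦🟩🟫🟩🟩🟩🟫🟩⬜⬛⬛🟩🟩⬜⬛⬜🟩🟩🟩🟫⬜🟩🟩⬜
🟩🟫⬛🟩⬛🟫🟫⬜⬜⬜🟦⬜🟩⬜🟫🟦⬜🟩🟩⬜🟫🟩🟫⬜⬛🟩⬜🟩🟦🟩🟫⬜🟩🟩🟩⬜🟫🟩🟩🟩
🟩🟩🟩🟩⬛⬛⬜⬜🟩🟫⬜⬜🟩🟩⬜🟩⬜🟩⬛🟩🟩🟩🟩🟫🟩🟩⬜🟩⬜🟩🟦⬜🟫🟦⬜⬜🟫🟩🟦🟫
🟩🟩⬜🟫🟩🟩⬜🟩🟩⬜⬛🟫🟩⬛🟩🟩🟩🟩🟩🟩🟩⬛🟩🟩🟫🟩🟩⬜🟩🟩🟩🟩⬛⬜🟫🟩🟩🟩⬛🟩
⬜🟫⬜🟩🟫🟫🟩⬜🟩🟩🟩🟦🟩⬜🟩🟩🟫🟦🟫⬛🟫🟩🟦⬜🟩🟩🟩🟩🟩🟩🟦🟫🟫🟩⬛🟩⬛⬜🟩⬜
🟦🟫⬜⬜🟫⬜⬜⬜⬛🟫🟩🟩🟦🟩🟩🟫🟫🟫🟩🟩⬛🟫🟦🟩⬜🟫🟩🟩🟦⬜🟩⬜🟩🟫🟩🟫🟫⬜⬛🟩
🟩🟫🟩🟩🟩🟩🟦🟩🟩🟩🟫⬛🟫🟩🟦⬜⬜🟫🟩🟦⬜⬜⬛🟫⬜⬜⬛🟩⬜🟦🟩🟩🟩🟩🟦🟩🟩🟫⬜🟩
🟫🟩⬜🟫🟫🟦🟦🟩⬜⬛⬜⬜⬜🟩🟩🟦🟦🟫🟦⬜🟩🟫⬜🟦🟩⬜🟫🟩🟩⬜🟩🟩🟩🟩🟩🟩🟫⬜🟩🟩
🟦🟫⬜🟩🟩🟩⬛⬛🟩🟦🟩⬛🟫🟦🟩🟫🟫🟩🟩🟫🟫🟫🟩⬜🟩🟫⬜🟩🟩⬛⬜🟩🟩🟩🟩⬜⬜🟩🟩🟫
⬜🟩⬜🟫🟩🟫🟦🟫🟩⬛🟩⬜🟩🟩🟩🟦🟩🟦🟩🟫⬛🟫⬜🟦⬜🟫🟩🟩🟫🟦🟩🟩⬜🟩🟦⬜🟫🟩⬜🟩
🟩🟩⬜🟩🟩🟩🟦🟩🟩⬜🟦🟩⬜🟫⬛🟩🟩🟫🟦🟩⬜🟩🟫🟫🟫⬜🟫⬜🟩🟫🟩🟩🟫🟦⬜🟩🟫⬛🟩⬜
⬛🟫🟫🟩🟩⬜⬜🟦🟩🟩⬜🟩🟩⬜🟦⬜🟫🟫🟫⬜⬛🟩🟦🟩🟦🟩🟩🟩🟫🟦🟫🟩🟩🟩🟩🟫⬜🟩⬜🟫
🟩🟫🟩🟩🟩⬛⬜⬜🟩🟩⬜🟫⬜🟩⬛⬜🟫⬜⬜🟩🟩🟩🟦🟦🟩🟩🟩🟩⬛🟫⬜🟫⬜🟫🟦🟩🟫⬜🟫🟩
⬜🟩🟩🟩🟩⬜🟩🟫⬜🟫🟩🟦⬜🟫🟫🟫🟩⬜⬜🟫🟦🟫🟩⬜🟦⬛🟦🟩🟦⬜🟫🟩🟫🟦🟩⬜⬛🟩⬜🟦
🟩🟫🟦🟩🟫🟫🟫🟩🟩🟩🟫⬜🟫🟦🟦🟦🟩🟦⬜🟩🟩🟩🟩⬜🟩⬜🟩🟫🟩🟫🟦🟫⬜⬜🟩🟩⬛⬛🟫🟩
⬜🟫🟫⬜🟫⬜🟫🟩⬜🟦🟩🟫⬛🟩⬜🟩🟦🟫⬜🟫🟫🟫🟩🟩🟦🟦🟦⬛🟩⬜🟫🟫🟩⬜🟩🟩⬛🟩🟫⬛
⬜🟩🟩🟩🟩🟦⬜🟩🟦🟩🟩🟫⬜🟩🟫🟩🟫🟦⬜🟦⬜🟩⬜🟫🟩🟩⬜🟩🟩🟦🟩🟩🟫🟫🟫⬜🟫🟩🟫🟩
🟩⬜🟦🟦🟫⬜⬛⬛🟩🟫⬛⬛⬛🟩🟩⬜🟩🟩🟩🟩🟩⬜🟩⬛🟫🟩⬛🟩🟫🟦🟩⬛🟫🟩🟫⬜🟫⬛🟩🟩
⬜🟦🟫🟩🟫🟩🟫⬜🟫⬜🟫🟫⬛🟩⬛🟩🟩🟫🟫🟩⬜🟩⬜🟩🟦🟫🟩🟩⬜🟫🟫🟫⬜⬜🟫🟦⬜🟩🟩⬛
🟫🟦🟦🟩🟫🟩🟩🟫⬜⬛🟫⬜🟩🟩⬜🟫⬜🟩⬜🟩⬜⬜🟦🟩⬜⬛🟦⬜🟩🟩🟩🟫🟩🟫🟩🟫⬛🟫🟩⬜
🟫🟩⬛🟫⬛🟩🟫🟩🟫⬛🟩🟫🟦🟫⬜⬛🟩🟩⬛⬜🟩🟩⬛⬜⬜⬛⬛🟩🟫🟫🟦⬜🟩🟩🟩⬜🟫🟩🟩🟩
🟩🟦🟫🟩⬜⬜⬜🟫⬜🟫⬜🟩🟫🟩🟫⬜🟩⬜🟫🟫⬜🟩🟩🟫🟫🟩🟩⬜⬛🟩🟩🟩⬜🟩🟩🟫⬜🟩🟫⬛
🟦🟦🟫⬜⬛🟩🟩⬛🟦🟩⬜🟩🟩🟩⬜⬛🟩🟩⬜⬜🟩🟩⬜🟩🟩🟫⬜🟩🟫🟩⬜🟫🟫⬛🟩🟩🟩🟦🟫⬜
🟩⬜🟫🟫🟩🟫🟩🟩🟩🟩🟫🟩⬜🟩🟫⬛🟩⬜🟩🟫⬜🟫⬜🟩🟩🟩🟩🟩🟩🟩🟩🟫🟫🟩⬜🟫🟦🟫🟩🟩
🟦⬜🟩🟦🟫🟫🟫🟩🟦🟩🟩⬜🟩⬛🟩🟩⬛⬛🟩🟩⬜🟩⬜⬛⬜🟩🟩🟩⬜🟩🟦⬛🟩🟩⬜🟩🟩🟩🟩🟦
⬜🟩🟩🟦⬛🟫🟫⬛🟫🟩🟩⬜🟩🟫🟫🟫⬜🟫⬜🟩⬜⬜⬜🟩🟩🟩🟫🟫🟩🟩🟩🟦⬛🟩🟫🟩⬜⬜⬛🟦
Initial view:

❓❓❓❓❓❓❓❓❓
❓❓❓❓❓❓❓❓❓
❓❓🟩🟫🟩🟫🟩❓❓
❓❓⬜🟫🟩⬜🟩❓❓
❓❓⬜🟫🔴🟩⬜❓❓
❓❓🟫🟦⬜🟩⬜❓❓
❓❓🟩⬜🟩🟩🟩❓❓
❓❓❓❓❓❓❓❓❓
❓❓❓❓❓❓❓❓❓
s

❓❓❓❓❓❓❓❓❓
❓❓🟩🟫🟩🟫🟩❓❓
❓❓⬜🟫🟩⬜🟩❓❓
❓❓⬜🟫⬜🟩⬜❓❓
❓❓🟫🟦🔴🟩⬜❓❓
❓❓🟩⬜🟩🟩🟩❓❓
❓❓🟫🟫🟩⬜⬜❓❓
❓❓❓❓❓❓❓❓❓
❓❓❓❓❓❓❓❓❓

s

❓❓🟩🟫🟩🟫🟩❓❓
❓❓⬜🟫🟩⬜🟩❓❓
❓❓⬜🟫⬜🟩⬜❓❓
❓❓🟫🟦⬜🟩⬜❓❓
❓❓🟩⬜🔴🟩🟩❓❓
❓❓🟫🟫🟩⬜⬜❓❓
❓❓🟫🟩🟩⬜🟫❓❓
❓❓❓❓❓❓❓❓❓
❓❓❓❓❓❓❓❓❓

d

❓🟩🟫🟩🟫🟩❓❓❓
❓⬜🟫🟩⬜🟩❓❓❓
❓⬜🟫⬜🟩⬜⬜❓❓
❓🟫🟦⬜🟩⬜🟩❓❓
❓🟩⬜🟩🔴🟩🟩❓❓
❓🟫🟫🟩⬜⬜🟫❓❓
❓🟫🟩🟩⬜🟫⬜❓❓
❓❓❓❓❓❓❓❓❓
❓❓❓❓❓❓❓❓❓

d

🟩🟫🟩🟫🟩❓❓❓❓
⬜🟫🟩⬜🟩❓❓❓❓
⬜🟫⬜🟩⬜⬜🟩❓❓
🟫🟦⬜🟩⬜🟩🟩❓❓
🟩⬜🟩🟩🔴🟩⬜❓❓
🟫🟫🟩⬜⬜🟫🟦❓❓
🟫🟩🟩⬜🟫⬜🟦❓❓
❓❓❓❓❓❓❓❓❓
❓❓❓❓❓❓❓❓❓

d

🟫🟩🟫🟩❓❓❓❓❓
🟫🟩⬜🟩❓❓❓❓❓
🟫⬜🟩⬜⬜🟩⬛❓❓
🟦⬜🟩⬜🟩🟩🟩❓❓
⬜🟩🟩🟩🔴⬜🟫❓❓
🟫🟩⬜⬜🟫🟦🟫❓❓
🟩🟩⬜🟫⬜🟦⬜❓❓
❓❓❓❓❓❓❓❓❓
❓❓❓❓❓❓❓❓❓

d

🟩🟫🟩❓❓❓❓❓❓
🟩⬜🟩❓❓❓❓❓❓
⬜🟩⬜⬜🟩⬛⬜❓❓
⬜🟩⬜🟩🟩🟩⬜❓❓
🟩🟩🟩🟩🔴🟫🟩❓❓
🟩⬜⬜🟫🟦🟫⬜❓❓
🟩⬜🟫⬜🟦⬜🟫❓❓
❓❓❓❓❓❓❓❓❓
❓❓❓❓❓❓❓❓❓

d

🟫🟩❓❓❓❓❓❓❓
⬜🟩❓❓❓❓❓❓❓
🟩⬜⬜🟩⬛⬜⬜❓❓
🟩⬜🟩🟩🟩⬜⬜❓❓
🟩🟩🟩⬜🔴🟩⬜❓❓
⬜⬜🟫🟦🟫⬜🟫❓❓
⬜🟫⬜🟦⬜🟫⬜❓❓
❓❓❓❓❓❓❓❓❓
❓❓❓❓❓❓❓❓❓

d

🟩❓❓❓❓❓❓❓❓
🟩❓❓❓❓❓❓❓❓
⬜⬜🟩⬛⬜⬜🟩❓❓
⬜🟩🟩🟩⬜⬜⬜❓❓
🟩🟩⬜🟫🔴⬜🟦❓❓
⬜🟫🟦🟫⬜🟫⬜❓❓
🟫⬜🟦⬜🟫⬜⬜❓❓
❓❓❓❓❓❓❓❓❓
❓❓❓❓❓❓❓❓❓

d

❓❓❓❓❓❓❓❓❓
❓❓❓❓❓❓❓❓❓
⬜🟩⬛⬜⬜🟩🟩❓❓
🟩🟩🟩⬜⬜⬜🟩❓❓
🟩⬜🟫🟩🔴🟦🟫❓❓
🟫🟦🟫⬜🟫⬜⬛❓❓
⬜🟦⬜🟫⬜⬜🟫❓❓
❓❓❓❓❓❓❓❓❓
❓❓❓❓❓❓❓❓❓

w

❓❓❓❓❓❓❓❓❓
❓❓❓❓❓❓❓❓❓
❓❓⬜🟩🟫🟩🟩❓❓
⬜🟩⬛⬜⬜🟩🟩❓❓
🟩🟩🟩⬜🔴⬜🟩❓❓
🟩⬜🟫🟩⬜🟦🟫❓❓
🟫🟦🟫⬜🟫⬜⬛❓❓
⬜🟦⬜🟫⬜⬜🟫❓❓
❓❓❓❓❓❓❓❓❓

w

❓❓❓❓❓❓❓❓❓
❓❓❓❓❓❓❓❓❓
❓❓⬛🟫🟩🟦🟫❓❓
❓❓⬜🟩🟫🟩🟩❓❓
⬜🟩⬛⬜🔴🟩🟩❓❓
🟩🟩🟩⬜⬜⬜🟩❓❓
🟩⬜🟫🟩⬜🟦🟫❓❓
🟫🟦🟫⬜🟫⬜⬛❓❓
⬜🟦⬜🟫⬜⬜🟫❓❓

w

❓❓❓❓❓❓❓❓❓
❓❓❓❓❓❓❓❓❓
❓❓⬛🟩🟦🟦⬜❓❓
❓❓⬛🟫🟩🟦🟫❓❓
❓❓⬜🟩🔴🟩🟩❓❓
⬜🟩⬛⬜⬜🟩🟩❓❓
🟩🟩🟩⬜⬜⬜🟩❓❓
🟩⬜🟫🟩⬜🟦🟫❓❓
🟫🟦🟫⬜🟫⬜⬛❓❓

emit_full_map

❓❓❓❓❓❓❓⬛🟩🟦🟦⬜
🟩🟫🟩🟫🟩❓❓⬛🟫🟩🟦🟫
⬜🟫🟩⬜🟩❓❓⬜🟩🔴🟩🟩
⬜🟫⬜🟩⬜⬜🟩⬛⬜⬜🟩🟩
🟫🟦⬜🟩⬜🟩🟩🟩⬜⬜⬜🟩
🟩⬜🟩🟩🟩🟩⬜🟫🟩⬜🟦🟫
🟫🟫🟩⬜⬜🟫🟦🟫⬜🟫⬜⬛
🟫🟩🟩⬜🟫⬜🟦⬜🟫⬜⬜🟫

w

⬛⬛⬛⬛⬛⬛⬛⬛⬛
❓❓❓❓❓❓❓❓❓
❓❓🟫🟦🟦⬛⬛❓❓
❓❓⬛🟩🟦🟦⬜❓❓
❓❓⬛🟫🔴🟦🟫❓❓
❓❓⬜🟩🟫🟩🟩❓❓
⬜🟩⬛⬜⬜🟩🟩❓❓
🟩🟩🟩⬜⬜⬜🟩❓❓
🟩⬜🟫🟩⬜🟦🟫❓❓

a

⬛⬛⬛⬛⬛⬛⬛⬛⬛
❓❓❓❓❓❓❓❓❓
❓❓⬛🟫🟦🟦⬛⬛❓
❓❓🟩⬛🟩🟦🟦⬜❓
🟩❓⬜⬛🔴🟩🟦🟫❓
🟩❓🟩⬜🟩🟫🟩🟩❓
⬜⬜🟩⬛⬜⬜🟩🟩❓
⬜🟩🟩🟩⬜⬜⬜🟩❓
🟩🟩⬜🟫🟩⬜🟦🟫❓

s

❓❓❓❓❓❓❓❓❓
❓❓⬛🟫🟦🟦⬛⬛❓
❓❓🟩⬛🟩🟦🟦⬜❓
🟩❓⬜⬛🟫🟩🟦🟫❓
🟩❓🟩⬜🔴🟫🟩🟩❓
⬜⬜🟩⬛⬜⬜🟩🟩❓
⬜🟩🟩🟩⬜⬜⬜🟩❓
🟩🟩⬜🟫🟩⬜🟦🟫❓
⬜🟫🟦🟫⬜🟫⬜⬛❓

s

❓❓⬛🟫🟦🟦⬛⬛❓
❓❓🟩⬛🟩🟦🟦⬜❓
🟩❓⬜⬛🟫🟩🟦🟫❓
🟩❓🟩⬜🟩🟫🟩🟩❓
⬜⬜🟩⬛🔴⬜🟩🟩❓
⬜🟩🟩🟩⬜⬜⬜🟩❓
🟩🟩⬜🟫🟩⬜🟦🟫❓
⬜🟫🟦🟫⬜🟫⬜⬛❓
🟫⬜🟦⬜🟫⬜⬜🟫❓

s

❓❓🟩⬛🟩🟦🟦⬜❓
🟩❓⬜⬛🟫🟩🟦🟫❓
🟩❓🟩⬜🟩🟫🟩🟩❓
⬜⬜🟩⬛⬜⬜🟩🟩❓
⬜🟩🟩🟩🔴⬜⬜🟩❓
🟩🟩⬜🟫🟩⬜🟦🟫❓
⬜🟫🟦🟫⬜🟫⬜⬛❓
🟫⬜🟦⬜🟫⬜⬜🟫❓
❓❓❓❓❓❓❓❓❓

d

❓🟩⬛🟩🟦🟦⬜❓❓
❓⬜⬛🟫🟩🟦🟫❓❓
❓🟩⬜🟩🟫🟩🟩❓❓
⬜🟩⬛⬜⬜🟩🟩❓❓
🟩🟩🟩⬜🔴⬜🟩❓❓
🟩⬜🟫🟩⬜🟦🟫❓❓
🟫🟦🟫⬜🟫⬜⬛❓❓
⬜🟦⬜🟫⬜⬜🟫❓❓
❓❓❓❓❓❓❓❓❓

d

🟩⬛🟩🟦🟦⬜❓❓❓
⬜⬛🟫🟩🟦🟫❓❓❓
🟩⬜🟩🟫🟩🟩🟫❓❓
🟩⬛⬜⬜🟩🟩🟫❓❓
🟩🟩⬜⬜🔴🟩⬜❓❓
⬜🟫🟩⬜🟦🟫🟫❓❓
🟦🟫⬜🟫⬜⬛🟫❓❓
🟦⬜🟫⬜⬜🟫❓❓❓
❓❓❓❓❓❓❓❓❓

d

⬛🟩🟦🟦⬜❓❓❓❓
⬛🟫🟩🟦🟫❓❓❓❓
⬜🟩🟫🟩🟩🟫🟫❓❓
⬛⬜⬜🟩🟩🟫🟩❓❓
🟩⬜⬜⬜🔴⬜🟩❓❓
🟫🟩⬜🟦🟫🟫🟩❓❓
🟫⬜🟫⬜⬛🟫🟩❓❓
⬜🟫⬜⬜🟫❓❓❓❓
❓❓❓❓❓❓❓❓❓

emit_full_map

❓❓❓❓❓❓⬛🟫🟦🟦⬛⬛❓❓
❓❓❓❓❓❓🟩⬛🟩🟦🟦⬜❓❓
🟩🟫🟩🟫🟩❓⬜⬛🟫🟩🟦🟫❓❓
⬜🟫🟩⬜🟩❓🟩⬜🟩🟫🟩🟩🟫🟫
⬜🟫⬜🟩⬜⬜🟩⬛⬜⬜🟩🟩🟫🟩
🟫🟦⬜🟩⬜🟩🟩🟩⬜⬜⬜🔴⬜🟩
🟩⬜🟩🟩🟩🟩⬜🟫🟩⬜🟦🟫🟫🟩
🟫🟫🟩⬜⬜🟫🟦🟫⬜🟫⬜⬛🟫🟩
🟫🟩🟩⬜🟫⬜🟦⬜🟫⬜⬜🟫❓❓

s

⬛🟫🟩🟦🟫❓❓❓❓
⬜🟩🟫🟩🟩🟫🟫❓❓
⬛⬜⬜🟩🟩🟫🟩❓❓
🟩⬜⬜⬜🟩⬜🟩❓❓
🟫🟩⬜🟦🔴🟫🟩❓❓
🟫⬜🟫⬜⬛🟫🟩❓❓
⬜🟫⬜⬜🟫⬜⬛❓❓
❓❓❓❓❓❓❓❓❓
❓❓❓❓❓❓❓❓❓

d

🟫🟩🟦🟫❓❓❓❓❓
🟩🟫🟩🟩🟫🟫❓❓❓
⬜⬜🟩🟩🟫🟩🟫❓❓
⬜⬜⬜🟩⬜🟩🟩❓❓
🟩⬜🟦🟫🔴🟩🟩❓❓
⬜🟫⬜⬛🟫🟩🟩❓❓
🟫⬜⬜🟫⬜⬛⬜❓❓
❓❓❓❓❓❓❓❓❓
❓❓❓❓❓❓❓❓❓

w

🟩🟦🟦⬜❓❓❓❓❓
🟫🟩🟦🟫❓❓❓❓❓
🟩🟫🟩🟩🟫🟫⬛❓❓
⬜⬜🟩🟩🟫🟩🟫❓❓
⬜⬜⬜🟩🔴🟩🟩❓❓
🟩⬜🟦🟫🟫🟩🟩❓❓
⬜🟫⬜⬛🟫🟩🟩❓❓
🟫⬜⬜🟫⬜⬛⬜❓❓
❓❓❓❓❓❓❓❓❓

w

🟦🟦⬛⬛❓❓❓❓❓
🟩🟦🟦⬜❓❓❓❓❓
🟫🟩🟦🟫🟩🟩🟦❓❓
🟩🟫🟩🟩🟫🟫⬛❓❓
⬜⬜🟩🟩🔴🟩🟫❓❓
⬜⬜⬜🟩⬜🟩🟩❓❓
🟩⬜🟦🟫🟫🟩🟩❓❓
⬜🟫⬜⬛🟫🟩🟩❓❓
🟫⬜⬜🟫⬜⬛⬜❓❓

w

❓❓❓❓❓❓❓❓❓
🟦🟦⬛⬛❓❓❓❓❓
🟩🟦🟦⬜🟩🟫🟦❓❓
🟫🟩🟦🟫🟩🟩🟦❓❓
🟩🟫🟩🟩🔴🟫⬛❓❓
⬜⬜🟩🟩🟫🟩🟫❓❓
⬜⬜⬜🟩⬜🟩🟩❓❓
🟩⬜🟦🟫🟫🟩🟩❓❓
⬜🟫⬜⬛🟫🟩🟩❓❓

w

⬛⬛⬛⬛⬛⬛⬛⬛⬛
❓❓❓❓❓❓❓❓❓
🟦🟦⬛⬛⬜🟩🟫❓❓
🟩🟦🟦⬜🟩🟫🟦❓❓
🟫🟩🟦🟫🔴🟩🟦❓❓
🟩🟫🟩🟩🟫🟫⬛❓❓
⬜⬜🟩🟩🟫🟩🟫❓❓
⬜⬜⬜🟩⬜🟩🟩❓❓
🟩⬜🟦🟫🟫🟩🟩❓❓

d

⬛⬛⬛⬛⬛⬛⬛⬛⬛
❓❓❓❓❓❓❓❓❓
🟦⬛⬛⬜🟩🟫🟩❓❓
🟦🟦⬜🟩🟫🟦⬜❓❓
🟩🟦🟫🟩🔴🟦⬜❓❓
🟫🟩🟩🟫🟫⬛🟫❓❓
⬜🟩🟩🟫🟩🟫⬜❓❓
⬜⬜🟩⬜🟩🟩❓❓❓
⬜🟦🟫🟫🟩🟩❓❓❓

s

❓❓❓❓❓❓❓❓❓
🟦⬛⬛⬜🟩🟫🟩❓❓
🟦🟦⬜🟩🟫🟦⬜❓❓
🟩🟦🟫🟩🟩🟦⬜❓❓
🟫🟩🟩🟫🔴⬛🟫❓❓
⬜🟩🟩🟫🟩🟫⬜❓❓
⬜⬜🟩⬜🟩🟩🟫❓❓
⬜🟦🟫🟫🟩🟩❓❓❓
🟫⬜⬛🟫🟩🟩❓❓❓

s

🟦⬛⬛⬜🟩🟫🟩❓❓
🟦🟦⬜🟩🟫🟦⬜❓❓
🟩🟦🟫🟩🟩🟦⬜❓❓
🟫🟩🟩🟫🟫⬛🟫❓❓
⬜🟩🟩🟫🔴🟫⬜❓❓
⬜⬜🟩⬜🟩🟩🟫❓❓
⬜🟦🟫🟫🟩🟩🟩❓❓
🟫⬜⬛🟫🟩🟩❓❓❓
⬜⬜🟫⬜⬛⬜❓❓❓

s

🟦🟦⬜🟩🟫🟦⬜❓❓
🟩🟦🟫🟩🟩🟦⬜❓❓
🟫🟩🟩🟫🟫⬛🟫❓❓
⬜🟩🟩🟫🟩🟫⬜❓❓
⬜⬜🟩⬜🔴🟩🟫❓❓
⬜🟦🟫🟫🟩🟩🟩❓❓
🟫⬜⬛🟫🟩🟩🟩❓❓
⬜⬜🟫⬜⬛⬜❓❓❓
❓❓❓❓❓❓❓❓❓

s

🟩🟦🟫🟩🟩🟦⬜❓❓
🟫🟩🟩🟫🟫⬛🟫❓❓
⬜🟩🟩🟫🟩🟫⬜❓❓
⬜⬜🟩⬜🟩🟩🟫❓❓
⬜🟦🟫🟫🔴🟩🟩❓❓
🟫⬜⬛🟫🟩🟩🟩❓❓
⬜⬜🟫⬜⬛⬜🟩❓❓
❓❓❓❓❓❓❓❓❓
❓❓❓❓❓❓❓❓❓

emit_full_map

❓❓❓❓❓❓⬛🟫🟦🟦⬛⬛⬜🟩🟫🟩
❓❓❓❓❓❓🟩⬛🟩🟦🟦⬜🟩🟫🟦⬜
🟩🟫🟩🟫🟩❓⬜⬛🟫🟩🟦🟫🟩🟩🟦⬜
⬜🟫🟩⬜🟩❓🟩⬜🟩🟫🟩🟩🟫🟫⬛🟫
⬜🟫⬜🟩⬜⬜🟩⬛⬜⬜🟩🟩🟫🟩🟫⬜
🟫🟦⬜🟩⬜🟩🟩🟩⬜⬜⬜🟩⬜🟩🟩🟫
🟩⬜🟩🟩🟩🟩⬜🟫🟩⬜🟦🟫🟫🔴🟩🟩
🟫🟫🟩⬜⬜🟫🟦🟫⬜🟫⬜⬛🟫🟩🟩🟩
🟫🟩🟩⬜🟫⬜🟦⬜🟫⬜⬜🟫⬜⬛⬜🟩
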